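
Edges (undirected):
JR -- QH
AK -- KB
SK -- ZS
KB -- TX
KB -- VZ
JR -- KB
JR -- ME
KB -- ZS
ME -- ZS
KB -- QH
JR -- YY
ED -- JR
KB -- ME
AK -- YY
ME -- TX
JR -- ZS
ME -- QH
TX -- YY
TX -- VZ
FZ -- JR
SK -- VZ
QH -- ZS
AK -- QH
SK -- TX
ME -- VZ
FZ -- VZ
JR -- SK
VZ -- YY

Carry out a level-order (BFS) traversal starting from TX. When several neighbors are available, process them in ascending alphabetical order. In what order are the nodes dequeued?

TX KB ME SK VZ YY AK JR QH ZS FZ ED

Visit TX; enqueue KB, ME, SK, VZ, YY → queue [KB, ME, SK, VZ, YY]
Visit KB; enqueue AK, JR, QH, ZS → queue [ME, SK, VZ, YY, AK, JR, QH, ZS]
Visit ME → queue [SK, VZ, YY, AK, JR, QH, ZS]
Visit SK → queue [VZ, YY, AK, JR, QH, ZS]
Visit VZ; enqueue FZ → queue [YY, AK, JR, QH, ZS, FZ]
Visit YY → queue [AK, JR, QH, ZS, FZ]
Visit AK → queue [JR, QH, ZS, FZ]
Visit JR; enqueue ED → queue [QH, ZS, FZ, ED]
Visit QH → queue [ZS, FZ, ED]
Visit ZS → queue [FZ, ED]
Visit FZ → queue [ED]
Visit ED → queue []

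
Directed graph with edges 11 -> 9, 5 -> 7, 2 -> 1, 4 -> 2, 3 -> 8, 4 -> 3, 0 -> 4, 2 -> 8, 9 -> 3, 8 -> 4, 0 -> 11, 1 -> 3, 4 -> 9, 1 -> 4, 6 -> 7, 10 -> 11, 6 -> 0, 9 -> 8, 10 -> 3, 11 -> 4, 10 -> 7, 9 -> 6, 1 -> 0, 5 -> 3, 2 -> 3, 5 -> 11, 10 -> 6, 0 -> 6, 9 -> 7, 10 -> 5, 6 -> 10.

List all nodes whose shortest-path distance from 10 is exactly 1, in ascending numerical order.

Level 0: 10
Level 1: 3, 5, 6, 7, 11
Level 2: 0, 4, 8, 9
Level 3: 2
Level 4: 1

3, 5, 6, 7, 11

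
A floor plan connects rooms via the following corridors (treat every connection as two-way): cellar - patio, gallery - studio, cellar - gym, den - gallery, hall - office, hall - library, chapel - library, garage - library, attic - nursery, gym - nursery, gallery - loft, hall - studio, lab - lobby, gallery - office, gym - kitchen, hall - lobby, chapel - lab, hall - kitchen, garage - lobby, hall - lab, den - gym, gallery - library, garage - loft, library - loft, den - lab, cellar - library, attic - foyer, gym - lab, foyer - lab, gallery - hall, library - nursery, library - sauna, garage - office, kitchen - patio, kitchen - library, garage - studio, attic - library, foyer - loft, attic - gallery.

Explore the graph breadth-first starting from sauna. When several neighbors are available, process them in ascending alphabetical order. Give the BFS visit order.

Visit sauna; enqueue library → queue [library]
Visit library; enqueue attic, cellar, chapel, gallery, garage, hall, kitchen, loft, nursery → queue [attic, cellar, chapel, gallery, garage, hall, kitchen, loft, nursery]
Visit attic; enqueue foyer → queue [cellar, chapel, gallery, garage, hall, kitchen, loft, nursery, foyer]
Visit cellar; enqueue gym, patio → queue [chapel, gallery, garage, hall, kitchen, loft, nursery, foyer, gym, patio]
Visit chapel; enqueue lab → queue [gallery, garage, hall, kitchen, loft, nursery, foyer, gym, patio, lab]
Visit gallery; enqueue den, office, studio → queue [garage, hall, kitchen, loft, nursery, foyer, gym, patio, lab, den, office, studio]
Visit garage; enqueue lobby → queue [hall, kitchen, loft, nursery, foyer, gym, patio, lab, den, office, studio, lobby]
Visit hall → queue [kitchen, loft, nursery, foyer, gym, patio, lab, den, office, studio, lobby]
Visit kitchen → queue [loft, nursery, foyer, gym, patio, lab, den, office, studio, lobby]
Visit loft → queue [nursery, foyer, gym, patio, lab, den, office, studio, lobby]
Visit nursery → queue [foyer, gym, patio, lab, den, office, studio, lobby]
Visit foyer → queue [gym, patio, lab, den, office, studio, lobby]
Visit gym → queue [patio, lab, den, office, studio, lobby]
Visit patio → queue [lab, den, office, studio, lobby]
Visit lab → queue [den, office, studio, lobby]
Visit den → queue [office, studio, lobby]
Visit office → queue [studio, lobby]
Visit studio → queue [lobby]
Visit lobby → queue []

sauna, library, attic, cellar, chapel, gallery, garage, hall, kitchen, loft, nursery, foyer, gym, patio, lab, den, office, studio, lobby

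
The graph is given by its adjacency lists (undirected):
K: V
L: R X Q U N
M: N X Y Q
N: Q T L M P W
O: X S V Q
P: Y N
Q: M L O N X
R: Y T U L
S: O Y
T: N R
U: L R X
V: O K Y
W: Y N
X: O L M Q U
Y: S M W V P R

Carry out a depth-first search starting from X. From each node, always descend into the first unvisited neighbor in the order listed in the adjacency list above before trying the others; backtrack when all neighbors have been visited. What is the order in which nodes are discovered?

X O S Y M N Q L R T U P W V K

Visit X
X → O
O → S
S → Y
Y → M
M → N
N → Q
Q → L
L → R
R → T
R → U
N → P
N → W
Y → V
V → K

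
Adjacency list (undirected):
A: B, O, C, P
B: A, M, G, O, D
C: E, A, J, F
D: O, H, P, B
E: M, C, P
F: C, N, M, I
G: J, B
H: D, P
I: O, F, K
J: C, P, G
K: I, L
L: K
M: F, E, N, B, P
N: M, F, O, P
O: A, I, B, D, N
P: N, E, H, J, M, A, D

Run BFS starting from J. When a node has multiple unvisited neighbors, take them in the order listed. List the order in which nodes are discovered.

Visit J; enqueue C, P, G → queue [C, P, G]
Visit C; enqueue E, A, F → queue [P, G, E, A, F]
Visit P; enqueue N, H, M, D → queue [G, E, A, F, N, H, M, D]
Visit G; enqueue B → queue [E, A, F, N, H, M, D, B]
Visit E → queue [A, F, N, H, M, D, B]
Visit A; enqueue O → queue [F, N, H, M, D, B, O]
Visit F; enqueue I → queue [N, H, M, D, B, O, I]
Visit N → queue [H, M, D, B, O, I]
Visit H → queue [M, D, B, O, I]
Visit M → queue [D, B, O, I]
Visit D → queue [B, O, I]
Visit B → queue [O, I]
Visit O → queue [I]
Visit I; enqueue K → queue [K]
Visit K; enqueue L → queue [L]
Visit L → queue []

J -> C -> P -> G -> E -> A -> F -> N -> H -> M -> D -> B -> O -> I -> K -> L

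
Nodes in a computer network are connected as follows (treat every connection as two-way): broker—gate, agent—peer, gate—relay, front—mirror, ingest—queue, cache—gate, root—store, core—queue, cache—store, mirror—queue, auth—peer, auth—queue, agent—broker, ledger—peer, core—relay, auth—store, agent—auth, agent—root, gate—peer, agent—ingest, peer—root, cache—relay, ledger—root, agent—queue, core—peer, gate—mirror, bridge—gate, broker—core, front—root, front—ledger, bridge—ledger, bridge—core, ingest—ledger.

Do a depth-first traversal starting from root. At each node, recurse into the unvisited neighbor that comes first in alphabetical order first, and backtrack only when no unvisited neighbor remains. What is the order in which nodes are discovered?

root agent auth peer core bridge gate broker cache relay store mirror front ledger ingest queue

Visit root
root → agent
agent → auth
auth → peer
peer → core
core → bridge
bridge → gate
gate → broker
gate → cache
cache → relay
cache → store
gate → mirror
mirror → front
front → ledger
ledger → ingest
ingest → queue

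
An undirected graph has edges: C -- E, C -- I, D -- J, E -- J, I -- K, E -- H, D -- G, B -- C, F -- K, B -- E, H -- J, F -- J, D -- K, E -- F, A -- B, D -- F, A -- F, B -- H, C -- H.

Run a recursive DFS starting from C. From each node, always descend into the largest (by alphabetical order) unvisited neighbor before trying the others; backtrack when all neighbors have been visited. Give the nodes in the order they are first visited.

Visit C
C → I
I → K
K → F
F → J
J → H
H → E
E → B
B → A
J → D
D → G

C -> I -> K -> F -> J -> H -> E -> B -> A -> D -> G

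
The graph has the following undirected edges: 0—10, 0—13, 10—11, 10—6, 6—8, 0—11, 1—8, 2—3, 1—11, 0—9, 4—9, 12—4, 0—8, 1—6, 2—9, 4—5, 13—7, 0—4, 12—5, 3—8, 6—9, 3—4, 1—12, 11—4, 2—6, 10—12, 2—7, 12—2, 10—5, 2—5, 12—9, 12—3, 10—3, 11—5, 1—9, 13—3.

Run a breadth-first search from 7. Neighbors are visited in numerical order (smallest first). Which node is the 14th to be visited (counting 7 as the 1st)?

1

Visit 7; enqueue 2, 13 → queue [2, 13]
Visit 2; enqueue 3, 5, 6, 9, 12 → queue [13, 3, 5, 6, 9, 12]
Visit 13; enqueue 0 → queue [3, 5, 6, 9, 12, 0]
Visit 3; enqueue 4, 8, 10 → queue [5, 6, 9, 12, 0, 4, 8, 10]
Visit 5; enqueue 11 → queue [6, 9, 12, 0, 4, 8, 10, 11]
Visit 6; enqueue 1 → queue [9, 12, 0, 4, 8, 10, 11, 1]
Visit 9 → queue [12, 0, 4, 8, 10, 11, 1]
Visit 12 → queue [0, 4, 8, 10, 11, 1]
Visit 0 → queue [4, 8, 10, 11, 1]
Visit 4 → queue [8, 10, 11, 1]
Visit 8 → queue [10, 11, 1]
Visit 10 → queue [11, 1]
Visit 11 → queue [1]
Visit 1 → queue []

Visit order: 7, 2, 13, 3, 5, 6, 9, 12, 0, 4, 8, 10, 11, 1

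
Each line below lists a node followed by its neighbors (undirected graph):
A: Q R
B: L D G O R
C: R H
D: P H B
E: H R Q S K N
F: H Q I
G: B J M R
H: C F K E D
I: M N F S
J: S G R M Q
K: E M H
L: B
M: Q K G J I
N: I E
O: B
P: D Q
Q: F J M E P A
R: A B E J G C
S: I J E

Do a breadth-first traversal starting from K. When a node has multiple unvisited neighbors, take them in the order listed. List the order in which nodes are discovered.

K E M H R Q S N G J I C F D A B P L O

Visit K; enqueue E, M, H → queue [E, M, H]
Visit E; enqueue R, Q, S, N → queue [M, H, R, Q, S, N]
Visit M; enqueue G, J, I → queue [H, R, Q, S, N, G, J, I]
Visit H; enqueue C, F, D → queue [R, Q, S, N, G, J, I, C, F, D]
Visit R; enqueue A, B → queue [Q, S, N, G, J, I, C, F, D, A, B]
Visit Q; enqueue P → queue [S, N, G, J, I, C, F, D, A, B, P]
Visit S → queue [N, G, J, I, C, F, D, A, B, P]
Visit N → queue [G, J, I, C, F, D, A, B, P]
Visit G → queue [J, I, C, F, D, A, B, P]
Visit J → queue [I, C, F, D, A, B, P]
Visit I → queue [C, F, D, A, B, P]
Visit C → queue [F, D, A, B, P]
Visit F → queue [D, A, B, P]
Visit D → queue [A, B, P]
Visit A → queue [B, P]
Visit B; enqueue L, O → queue [P, L, O]
Visit P → queue [L, O]
Visit L → queue [O]
Visit O → queue []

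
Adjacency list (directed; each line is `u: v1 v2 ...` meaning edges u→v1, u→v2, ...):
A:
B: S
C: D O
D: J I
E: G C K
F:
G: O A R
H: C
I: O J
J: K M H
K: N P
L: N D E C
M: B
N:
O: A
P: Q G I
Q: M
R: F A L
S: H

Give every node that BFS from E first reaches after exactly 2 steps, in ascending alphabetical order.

Level 0: E
Level 1: C, G, K
Level 2: A, D, N, O, P, R
Level 3: F, I, J, L, Q
Level 4: H, M
Level 5: B
Level 6: S

A, D, N, O, P, R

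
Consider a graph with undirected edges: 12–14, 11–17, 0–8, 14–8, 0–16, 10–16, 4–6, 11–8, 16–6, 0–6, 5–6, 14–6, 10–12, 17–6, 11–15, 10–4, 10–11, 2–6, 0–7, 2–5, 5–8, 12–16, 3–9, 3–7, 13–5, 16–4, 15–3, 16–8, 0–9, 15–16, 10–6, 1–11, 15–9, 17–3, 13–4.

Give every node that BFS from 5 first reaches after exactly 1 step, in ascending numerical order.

2, 6, 8, 13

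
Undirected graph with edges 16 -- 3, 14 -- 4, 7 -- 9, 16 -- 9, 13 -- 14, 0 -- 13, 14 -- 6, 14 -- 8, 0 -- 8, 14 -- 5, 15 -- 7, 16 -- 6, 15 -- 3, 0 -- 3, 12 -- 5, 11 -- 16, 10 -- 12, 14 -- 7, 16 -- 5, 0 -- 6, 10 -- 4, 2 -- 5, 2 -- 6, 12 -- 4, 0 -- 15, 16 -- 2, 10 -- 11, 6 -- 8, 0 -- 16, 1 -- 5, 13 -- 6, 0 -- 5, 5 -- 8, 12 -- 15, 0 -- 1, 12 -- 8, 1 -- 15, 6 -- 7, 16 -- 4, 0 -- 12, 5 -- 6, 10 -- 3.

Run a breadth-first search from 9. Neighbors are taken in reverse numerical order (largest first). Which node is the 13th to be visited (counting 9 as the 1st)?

10

Visit 9; enqueue 16, 7 → queue [16, 7]
Visit 16; enqueue 11, 6, 5, 4, 3, 2, 0 → queue [7, 11, 6, 5, 4, 3, 2, 0]
Visit 7; enqueue 15, 14 → queue [11, 6, 5, 4, 3, 2, 0, 15, 14]
Visit 11; enqueue 10 → queue [6, 5, 4, 3, 2, 0, 15, 14, 10]
Visit 6; enqueue 13, 8 → queue [5, 4, 3, 2, 0, 15, 14, 10, 13, 8]
Visit 5; enqueue 12, 1 → queue [4, 3, 2, 0, 15, 14, 10, 13, 8, 12, 1]
Visit 4 → queue [3, 2, 0, 15, 14, 10, 13, 8, 12, 1]
Visit 3 → queue [2, 0, 15, 14, 10, 13, 8, 12, 1]
Visit 2 → queue [0, 15, 14, 10, 13, 8, 12, 1]
Visit 0 → queue [15, 14, 10, 13, 8, 12, 1]
Visit 15 → queue [14, 10, 13, 8, 12, 1]
Visit 14 → queue [10, 13, 8, 12, 1]
Visit 10 → queue [13, 8, 12, 1]
Visit 13 → queue [8, 12, 1]
Visit 8 → queue [12, 1]
Visit 12 → queue [1]
Visit 1 → queue []

Visit order: 9, 16, 7, 11, 6, 5, 4, 3, 2, 0, 15, 14, 10, 13, 8, 12, 1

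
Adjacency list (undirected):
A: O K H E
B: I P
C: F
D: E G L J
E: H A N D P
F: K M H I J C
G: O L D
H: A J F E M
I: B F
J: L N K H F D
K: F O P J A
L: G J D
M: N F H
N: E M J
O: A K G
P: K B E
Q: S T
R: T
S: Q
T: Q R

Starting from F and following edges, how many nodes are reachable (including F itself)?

16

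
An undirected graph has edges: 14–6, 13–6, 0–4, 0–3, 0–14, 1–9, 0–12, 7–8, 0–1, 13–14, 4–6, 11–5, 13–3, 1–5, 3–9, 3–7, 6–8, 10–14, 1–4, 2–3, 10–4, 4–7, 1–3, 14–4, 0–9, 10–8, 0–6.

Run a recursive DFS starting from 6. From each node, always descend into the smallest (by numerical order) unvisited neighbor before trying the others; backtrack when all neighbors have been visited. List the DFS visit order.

Visit 6
6 → 0
0 → 1
1 → 3
3 → 2
3 → 7
7 → 4
4 → 10
10 → 8
10 → 14
14 → 13
3 → 9
1 → 5
5 → 11
0 → 12

6, 0, 1, 3, 2, 7, 4, 10, 8, 14, 13, 9, 5, 11, 12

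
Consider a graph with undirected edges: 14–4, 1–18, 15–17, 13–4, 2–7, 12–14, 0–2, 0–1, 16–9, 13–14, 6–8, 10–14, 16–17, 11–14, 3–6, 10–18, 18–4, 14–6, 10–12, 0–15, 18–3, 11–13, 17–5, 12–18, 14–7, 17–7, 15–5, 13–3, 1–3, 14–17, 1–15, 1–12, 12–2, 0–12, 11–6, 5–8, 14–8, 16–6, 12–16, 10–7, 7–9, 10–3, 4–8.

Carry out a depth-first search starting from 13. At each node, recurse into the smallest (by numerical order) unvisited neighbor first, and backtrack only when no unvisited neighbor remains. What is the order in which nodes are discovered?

Visit 13
13 → 3
3 → 1
1 → 0
0 → 2
2 → 7
7 → 9
9 → 16
16 → 6
6 → 8
8 → 4
4 → 14
14 → 10
10 → 12
12 → 18
14 → 11
14 → 17
17 → 5
5 → 15

13 3 1 0 2 7 9 16 6 8 4 14 10 12 18 11 17 5 15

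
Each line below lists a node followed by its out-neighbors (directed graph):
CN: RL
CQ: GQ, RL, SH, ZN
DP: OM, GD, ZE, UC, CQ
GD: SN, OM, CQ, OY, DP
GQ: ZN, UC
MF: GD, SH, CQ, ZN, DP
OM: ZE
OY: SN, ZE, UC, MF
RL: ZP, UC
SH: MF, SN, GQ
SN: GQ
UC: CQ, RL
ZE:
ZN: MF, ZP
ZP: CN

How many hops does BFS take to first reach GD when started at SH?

Level 0: SH
Level 1: GQ, MF, SN
Level 2: CQ, DP, GD, UC, ZN
Level 3: OM, OY, RL, ZE, ZP
Level 4: CN
GD first appears at level 2.

2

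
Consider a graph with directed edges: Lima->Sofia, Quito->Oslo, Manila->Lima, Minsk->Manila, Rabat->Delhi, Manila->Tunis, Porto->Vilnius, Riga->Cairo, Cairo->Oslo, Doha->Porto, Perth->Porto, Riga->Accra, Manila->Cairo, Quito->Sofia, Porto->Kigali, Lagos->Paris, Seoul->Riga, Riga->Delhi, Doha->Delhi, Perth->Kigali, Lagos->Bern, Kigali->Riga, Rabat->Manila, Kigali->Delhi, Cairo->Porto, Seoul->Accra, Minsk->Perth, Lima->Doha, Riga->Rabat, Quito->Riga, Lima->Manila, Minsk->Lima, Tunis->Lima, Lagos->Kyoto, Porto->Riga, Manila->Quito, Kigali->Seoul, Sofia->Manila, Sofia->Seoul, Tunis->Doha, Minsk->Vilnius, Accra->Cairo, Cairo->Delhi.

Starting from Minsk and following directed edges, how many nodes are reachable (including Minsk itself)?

BFS from Minsk visits: Minsk, Vilnius, Perth, Manila, Lima, Porto, Kigali, Tunis, Quito, Cairo, Sofia, Doha, Riga, Seoul, Delhi, Oslo, Rabat, Accra
Reachable nodes: 18 of 22 total.

18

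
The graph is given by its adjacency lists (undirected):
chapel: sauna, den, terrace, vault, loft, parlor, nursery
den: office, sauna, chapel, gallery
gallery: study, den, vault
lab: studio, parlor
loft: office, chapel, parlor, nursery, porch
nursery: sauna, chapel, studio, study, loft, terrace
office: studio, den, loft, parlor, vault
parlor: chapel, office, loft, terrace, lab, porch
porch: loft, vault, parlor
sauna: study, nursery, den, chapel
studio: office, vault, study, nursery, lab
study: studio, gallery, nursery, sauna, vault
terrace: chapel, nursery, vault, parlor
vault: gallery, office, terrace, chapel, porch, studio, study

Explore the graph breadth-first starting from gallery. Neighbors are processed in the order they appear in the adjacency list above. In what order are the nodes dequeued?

Visit gallery; enqueue study, den, vault → queue [study, den, vault]
Visit study; enqueue studio, nursery, sauna → queue [den, vault, studio, nursery, sauna]
Visit den; enqueue office, chapel → queue [vault, studio, nursery, sauna, office, chapel]
Visit vault; enqueue terrace, porch → queue [studio, nursery, sauna, office, chapel, terrace, porch]
Visit studio; enqueue lab → queue [nursery, sauna, office, chapel, terrace, porch, lab]
Visit nursery; enqueue loft → queue [sauna, office, chapel, terrace, porch, lab, loft]
Visit sauna → queue [office, chapel, terrace, porch, lab, loft]
Visit office; enqueue parlor → queue [chapel, terrace, porch, lab, loft, parlor]
Visit chapel → queue [terrace, porch, lab, loft, parlor]
Visit terrace → queue [porch, lab, loft, parlor]
Visit porch → queue [lab, loft, parlor]
Visit lab → queue [loft, parlor]
Visit loft → queue [parlor]
Visit parlor → queue []

gallery, study, den, vault, studio, nursery, sauna, office, chapel, terrace, porch, lab, loft, parlor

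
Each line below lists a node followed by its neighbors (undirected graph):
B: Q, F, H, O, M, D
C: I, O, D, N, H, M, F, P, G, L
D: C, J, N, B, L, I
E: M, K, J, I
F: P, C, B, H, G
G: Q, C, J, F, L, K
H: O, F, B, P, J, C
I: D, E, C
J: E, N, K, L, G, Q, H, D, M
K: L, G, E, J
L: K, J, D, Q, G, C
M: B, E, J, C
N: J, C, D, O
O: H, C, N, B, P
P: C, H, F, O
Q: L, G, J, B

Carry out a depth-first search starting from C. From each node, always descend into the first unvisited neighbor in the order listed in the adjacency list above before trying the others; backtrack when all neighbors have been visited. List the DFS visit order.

C, I, D, J, E, M, B, Q, L, K, G, F, P, H, O, N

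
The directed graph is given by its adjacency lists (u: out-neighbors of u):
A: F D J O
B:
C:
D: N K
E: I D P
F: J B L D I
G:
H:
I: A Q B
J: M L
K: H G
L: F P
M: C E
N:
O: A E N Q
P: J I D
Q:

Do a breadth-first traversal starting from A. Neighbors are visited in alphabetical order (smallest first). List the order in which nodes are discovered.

A, D, F, J, O, K, N, B, I, L, M, E, Q, G, H, P, C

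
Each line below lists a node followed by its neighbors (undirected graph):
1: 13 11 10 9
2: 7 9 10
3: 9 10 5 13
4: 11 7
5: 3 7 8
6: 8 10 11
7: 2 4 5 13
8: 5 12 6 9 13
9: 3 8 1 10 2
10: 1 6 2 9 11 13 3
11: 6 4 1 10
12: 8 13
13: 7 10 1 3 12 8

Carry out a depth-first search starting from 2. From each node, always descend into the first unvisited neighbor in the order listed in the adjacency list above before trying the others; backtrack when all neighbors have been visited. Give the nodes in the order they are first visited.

Visit 2
2 → 7
7 → 4
4 → 11
11 → 6
6 → 8
8 → 5
5 → 3
3 → 9
9 → 1
1 → 13
13 → 10
13 → 12

2 7 4 11 6 8 5 3 9 1 13 10 12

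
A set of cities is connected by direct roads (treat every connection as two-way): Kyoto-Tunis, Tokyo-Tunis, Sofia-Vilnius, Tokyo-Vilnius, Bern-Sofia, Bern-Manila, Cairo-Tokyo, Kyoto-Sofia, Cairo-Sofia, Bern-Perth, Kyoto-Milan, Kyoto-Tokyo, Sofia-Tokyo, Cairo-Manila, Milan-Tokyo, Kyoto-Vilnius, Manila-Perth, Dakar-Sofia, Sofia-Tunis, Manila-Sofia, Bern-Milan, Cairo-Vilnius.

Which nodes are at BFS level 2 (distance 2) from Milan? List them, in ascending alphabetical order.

Level 0: Milan
Level 1: Bern, Kyoto, Tokyo
Level 2: Cairo, Manila, Perth, Sofia, Tunis, Vilnius
Level 3: Dakar

Cairo, Manila, Perth, Sofia, Tunis, Vilnius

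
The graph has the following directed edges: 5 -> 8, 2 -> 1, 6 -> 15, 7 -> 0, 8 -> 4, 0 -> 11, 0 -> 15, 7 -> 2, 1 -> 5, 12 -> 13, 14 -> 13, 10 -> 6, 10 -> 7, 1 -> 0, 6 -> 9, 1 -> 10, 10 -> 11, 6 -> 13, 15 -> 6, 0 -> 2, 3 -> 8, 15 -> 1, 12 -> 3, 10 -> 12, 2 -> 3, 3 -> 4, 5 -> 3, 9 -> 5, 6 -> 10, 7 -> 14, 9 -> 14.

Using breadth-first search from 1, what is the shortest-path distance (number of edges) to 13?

3

Level 0: 1
Level 1: 0, 5, 10
Level 2: 2, 3, 6, 7, 8, 11, 12, 15
Level 3: 4, 9, 13, 14
13 first appears at level 3.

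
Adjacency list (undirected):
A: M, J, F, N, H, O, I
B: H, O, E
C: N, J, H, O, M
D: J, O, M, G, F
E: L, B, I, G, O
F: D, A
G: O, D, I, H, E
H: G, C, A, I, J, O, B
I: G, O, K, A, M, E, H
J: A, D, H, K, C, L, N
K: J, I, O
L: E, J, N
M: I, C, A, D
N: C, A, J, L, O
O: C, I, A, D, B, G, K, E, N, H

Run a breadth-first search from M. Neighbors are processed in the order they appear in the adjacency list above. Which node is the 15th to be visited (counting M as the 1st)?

Visit M; enqueue I, C, A, D → queue [I, C, A, D]
Visit I; enqueue G, O, K, E, H → queue [C, A, D, G, O, K, E, H]
Visit C; enqueue N, J → queue [A, D, G, O, K, E, H, N, J]
Visit A; enqueue F → queue [D, G, O, K, E, H, N, J, F]
Visit D → queue [G, O, K, E, H, N, J, F]
Visit G → queue [O, K, E, H, N, J, F]
Visit O; enqueue B → queue [K, E, H, N, J, F, B]
Visit K → queue [E, H, N, J, F, B]
Visit E; enqueue L → queue [H, N, J, F, B, L]
Visit H → queue [N, J, F, B, L]
Visit N → queue [J, F, B, L]
Visit J → queue [F, B, L]
Visit F → queue [B, L]
Visit B → queue [L]
Visit L → queue []

Visit order: M, I, C, A, D, G, O, K, E, H, N, J, F, B, L

L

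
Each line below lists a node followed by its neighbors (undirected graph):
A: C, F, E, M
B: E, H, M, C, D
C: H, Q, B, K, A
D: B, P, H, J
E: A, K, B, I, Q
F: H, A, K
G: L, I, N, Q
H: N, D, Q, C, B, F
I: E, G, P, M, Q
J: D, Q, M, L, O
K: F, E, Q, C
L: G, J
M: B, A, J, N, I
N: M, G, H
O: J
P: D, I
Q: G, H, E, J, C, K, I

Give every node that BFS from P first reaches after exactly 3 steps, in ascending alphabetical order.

A, C, F, K, L, N, O

Level 0: P
Level 1: D, I
Level 2: B, E, G, H, J, M, Q
Level 3: A, C, F, K, L, N, O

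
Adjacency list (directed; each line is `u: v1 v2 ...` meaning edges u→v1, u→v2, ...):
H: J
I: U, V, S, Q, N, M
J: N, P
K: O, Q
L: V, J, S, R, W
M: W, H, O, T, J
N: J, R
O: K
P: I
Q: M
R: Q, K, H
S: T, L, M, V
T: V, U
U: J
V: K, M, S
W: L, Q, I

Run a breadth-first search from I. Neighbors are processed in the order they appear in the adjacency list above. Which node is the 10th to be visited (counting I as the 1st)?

T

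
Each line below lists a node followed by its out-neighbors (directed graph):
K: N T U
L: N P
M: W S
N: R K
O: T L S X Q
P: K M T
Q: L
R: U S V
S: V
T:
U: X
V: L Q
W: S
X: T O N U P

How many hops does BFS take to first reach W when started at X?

Level 0: X
Level 1: N, O, P, T, U
Level 2: K, L, M, Q, R, S
Level 3: V, W
W first appears at level 3.

3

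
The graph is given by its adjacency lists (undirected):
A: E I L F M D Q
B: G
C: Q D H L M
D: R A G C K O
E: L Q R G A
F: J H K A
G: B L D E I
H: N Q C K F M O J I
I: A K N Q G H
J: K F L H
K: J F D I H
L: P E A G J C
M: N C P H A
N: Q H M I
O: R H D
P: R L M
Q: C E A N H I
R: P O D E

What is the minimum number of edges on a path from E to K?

Level 0: E
Level 1: A, G, L, Q, R
Level 2: B, C, D, F, H, I, J, M, N, O, P
Level 3: K
K first appears at level 3.

3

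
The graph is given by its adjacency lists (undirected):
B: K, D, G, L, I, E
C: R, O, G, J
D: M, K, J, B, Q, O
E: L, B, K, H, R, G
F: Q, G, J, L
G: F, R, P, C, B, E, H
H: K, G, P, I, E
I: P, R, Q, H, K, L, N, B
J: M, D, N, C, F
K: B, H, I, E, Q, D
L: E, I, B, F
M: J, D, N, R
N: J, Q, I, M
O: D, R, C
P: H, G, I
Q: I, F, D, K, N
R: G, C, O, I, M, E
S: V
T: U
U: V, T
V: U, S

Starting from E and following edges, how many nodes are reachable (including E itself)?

BFS from E visits: E, L, B, K, H, R, G, I, F, D, Q, P, C, O, M, N, J
Reachable nodes: 17 of 21 total.

17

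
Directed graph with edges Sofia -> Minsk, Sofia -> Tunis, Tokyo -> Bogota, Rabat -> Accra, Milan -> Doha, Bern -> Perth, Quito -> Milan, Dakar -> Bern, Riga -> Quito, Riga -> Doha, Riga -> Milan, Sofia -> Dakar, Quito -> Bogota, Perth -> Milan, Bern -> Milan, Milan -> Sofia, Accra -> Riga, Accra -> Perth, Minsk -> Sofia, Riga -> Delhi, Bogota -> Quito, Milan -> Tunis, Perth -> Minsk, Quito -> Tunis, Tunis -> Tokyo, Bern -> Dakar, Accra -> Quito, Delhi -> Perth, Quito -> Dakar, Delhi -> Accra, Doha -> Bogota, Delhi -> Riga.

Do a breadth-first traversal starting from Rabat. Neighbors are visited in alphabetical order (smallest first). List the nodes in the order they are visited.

Rabat -> Accra -> Perth -> Quito -> Riga -> Milan -> Minsk -> Bogota -> Dakar -> Tunis -> Delhi -> Doha -> Sofia -> Bern -> Tokyo

Visit Rabat; enqueue Accra → queue [Accra]
Visit Accra; enqueue Perth, Quito, Riga → queue [Perth, Quito, Riga]
Visit Perth; enqueue Milan, Minsk → queue [Quito, Riga, Milan, Minsk]
Visit Quito; enqueue Bogota, Dakar, Tunis → queue [Riga, Milan, Minsk, Bogota, Dakar, Tunis]
Visit Riga; enqueue Delhi, Doha → queue [Milan, Minsk, Bogota, Dakar, Tunis, Delhi, Doha]
Visit Milan; enqueue Sofia → queue [Minsk, Bogota, Dakar, Tunis, Delhi, Doha, Sofia]
Visit Minsk → queue [Bogota, Dakar, Tunis, Delhi, Doha, Sofia]
Visit Bogota → queue [Dakar, Tunis, Delhi, Doha, Sofia]
Visit Dakar; enqueue Bern → queue [Tunis, Delhi, Doha, Sofia, Bern]
Visit Tunis; enqueue Tokyo → queue [Delhi, Doha, Sofia, Bern, Tokyo]
Visit Delhi → queue [Doha, Sofia, Bern, Tokyo]
Visit Doha → queue [Sofia, Bern, Tokyo]
Visit Sofia → queue [Bern, Tokyo]
Visit Bern → queue [Tokyo]
Visit Tokyo → queue []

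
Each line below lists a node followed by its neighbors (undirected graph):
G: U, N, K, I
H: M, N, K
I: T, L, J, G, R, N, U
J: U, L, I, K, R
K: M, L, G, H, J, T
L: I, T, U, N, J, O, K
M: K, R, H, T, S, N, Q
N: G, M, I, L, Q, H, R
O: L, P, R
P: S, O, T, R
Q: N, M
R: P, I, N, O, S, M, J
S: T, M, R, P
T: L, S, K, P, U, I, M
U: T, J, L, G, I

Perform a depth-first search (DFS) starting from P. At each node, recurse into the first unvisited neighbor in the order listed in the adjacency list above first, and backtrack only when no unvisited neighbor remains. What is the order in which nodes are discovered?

Visit P
P → S
S → T
T → L
L → I
I → J
J → U
U → G
G → N
N → M
M → K
K → H
M → R
R → O
M → Q

P, S, T, L, I, J, U, G, N, M, K, H, R, O, Q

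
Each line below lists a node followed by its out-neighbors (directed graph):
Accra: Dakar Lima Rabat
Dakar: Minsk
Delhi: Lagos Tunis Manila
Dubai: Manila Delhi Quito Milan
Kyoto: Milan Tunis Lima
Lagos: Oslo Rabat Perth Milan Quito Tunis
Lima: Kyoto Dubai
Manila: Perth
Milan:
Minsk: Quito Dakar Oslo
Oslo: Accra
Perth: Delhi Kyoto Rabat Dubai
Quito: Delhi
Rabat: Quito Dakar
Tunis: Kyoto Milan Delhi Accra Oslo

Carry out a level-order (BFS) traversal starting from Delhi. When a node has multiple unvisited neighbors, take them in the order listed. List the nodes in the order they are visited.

Visit Delhi; enqueue Lagos, Tunis, Manila → queue [Lagos, Tunis, Manila]
Visit Lagos; enqueue Oslo, Rabat, Perth, Milan, Quito → queue [Tunis, Manila, Oslo, Rabat, Perth, Milan, Quito]
Visit Tunis; enqueue Kyoto, Accra → queue [Manila, Oslo, Rabat, Perth, Milan, Quito, Kyoto, Accra]
Visit Manila → queue [Oslo, Rabat, Perth, Milan, Quito, Kyoto, Accra]
Visit Oslo → queue [Rabat, Perth, Milan, Quito, Kyoto, Accra]
Visit Rabat; enqueue Dakar → queue [Perth, Milan, Quito, Kyoto, Accra, Dakar]
Visit Perth; enqueue Dubai → queue [Milan, Quito, Kyoto, Accra, Dakar, Dubai]
Visit Milan → queue [Quito, Kyoto, Accra, Dakar, Dubai]
Visit Quito → queue [Kyoto, Accra, Dakar, Dubai]
Visit Kyoto; enqueue Lima → queue [Accra, Dakar, Dubai, Lima]
Visit Accra → queue [Dakar, Dubai, Lima]
Visit Dakar; enqueue Minsk → queue [Dubai, Lima, Minsk]
Visit Dubai → queue [Lima, Minsk]
Visit Lima → queue [Minsk]
Visit Minsk → queue []

Delhi, Lagos, Tunis, Manila, Oslo, Rabat, Perth, Milan, Quito, Kyoto, Accra, Dakar, Dubai, Lima, Minsk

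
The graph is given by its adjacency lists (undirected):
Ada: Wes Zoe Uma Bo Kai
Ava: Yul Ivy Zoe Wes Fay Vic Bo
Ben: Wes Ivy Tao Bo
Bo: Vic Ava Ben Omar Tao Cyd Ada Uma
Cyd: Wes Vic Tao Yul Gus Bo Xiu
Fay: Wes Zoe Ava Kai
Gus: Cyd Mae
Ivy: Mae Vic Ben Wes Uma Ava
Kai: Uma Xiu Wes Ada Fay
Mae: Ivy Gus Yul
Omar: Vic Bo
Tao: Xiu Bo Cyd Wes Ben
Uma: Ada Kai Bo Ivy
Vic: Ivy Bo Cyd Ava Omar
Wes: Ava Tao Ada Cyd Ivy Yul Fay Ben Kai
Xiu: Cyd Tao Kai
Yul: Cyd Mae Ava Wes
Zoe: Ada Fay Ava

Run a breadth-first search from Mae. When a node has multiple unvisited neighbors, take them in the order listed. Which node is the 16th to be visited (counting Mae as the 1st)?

Kai

Visit Mae; enqueue Ivy, Gus, Yul → queue [Ivy, Gus, Yul]
Visit Ivy; enqueue Vic, Ben, Wes, Uma, Ava → queue [Gus, Yul, Vic, Ben, Wes, Uma, Ava]
Visit Gus; enqueue Cyd → queue [Yul, Vic, Ben, Wes, Uma, Ava, Cyd]
Visit Yul → queue [Vic, Ben, Wes, Uma, Ava, Cyd]
Visit Vic; enqueue Bo, Omar → queue [Ben, Wes, Uma, Ava, Cyd, Bo, Omar]
Visit Ben; enqueue Tao → queue [Wes, Uma, Ava, Cyd, Bo, Omar, Tao]
Visit Wes; enqueue Ada, Fay, Kai → queue [Uma, Ava, Cyd, Bo, Omar, Tao, Ada, Fay, Kai]
Visit Uma → queue [Ava, Cyd, Bo, Omar, Tao, Ada, Fay, Kai]
Visit Ava; enqueue Zoe → queue [Cyd, Bo, Omar, Tao, Ada, Fay, Kai, Zoe]
Visit Cyd; enqueue Xiu → queue [Bo, Omar, Tao, Ada, Fay, Kai, Zoe, Xiu]
Visit Bo → queue [Omar, Tao, Ada, Fay, Kai, Zoe, Xiu]
Visit Omar → queue [Tao, Ada, Fay, Kai, Zoe, Xiu]
Visit Tao → queue [Ada, Fay, Kai, Zoe, Xiu]
Visit Ada → queue [Fay, Kai, Zoe, Xiu]
Visit Fay → queue [Kai, Zoe, Xiu]
Visit Kai → queue [Zoe, Xiu]
Visit Zoe → queue [Xiu]
Visit Xiu → queue []

Visit order: Mae, Ivy, Gus, Yul, Vic, Ben, Wes, Uma, Ava, Cyd, Bo, Omar, Tao, Ada, Fay, Kai, Zoe, Xiu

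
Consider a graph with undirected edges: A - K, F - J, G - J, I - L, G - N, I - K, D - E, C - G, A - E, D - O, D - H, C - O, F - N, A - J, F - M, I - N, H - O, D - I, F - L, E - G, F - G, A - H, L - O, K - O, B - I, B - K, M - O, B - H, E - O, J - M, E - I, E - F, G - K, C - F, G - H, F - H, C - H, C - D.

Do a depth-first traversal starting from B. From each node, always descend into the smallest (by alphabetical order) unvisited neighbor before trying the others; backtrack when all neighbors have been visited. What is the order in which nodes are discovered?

B, H, A, E, D, C, F, G, J, M, O, K, I, L, N

Visit B
B → H
H → A
A → E
E → D
D → C
C → F
F → G
G → J
J → M
M → O
O → K
K → I
I → L
I → N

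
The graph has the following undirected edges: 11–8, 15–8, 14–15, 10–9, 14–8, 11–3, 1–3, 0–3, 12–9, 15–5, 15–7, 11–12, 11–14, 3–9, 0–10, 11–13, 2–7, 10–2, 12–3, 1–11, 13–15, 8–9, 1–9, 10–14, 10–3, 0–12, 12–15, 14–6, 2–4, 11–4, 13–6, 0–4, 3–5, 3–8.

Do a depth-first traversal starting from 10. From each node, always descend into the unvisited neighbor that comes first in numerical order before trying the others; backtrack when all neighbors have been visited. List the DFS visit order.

Visit 10
10 → 0
0 → 3
3 → 1
1 → 9
9 → 8
8 → 11
11 → 4
4 → 2
2 → 7
7 → 15
15 → 5
15 → 12
15 → 13
13 → 6
6 → 14

10, 0, 3, 1, 9, 8, 11, 4, 2, 7, 15, 5, 12, 13, 6, 14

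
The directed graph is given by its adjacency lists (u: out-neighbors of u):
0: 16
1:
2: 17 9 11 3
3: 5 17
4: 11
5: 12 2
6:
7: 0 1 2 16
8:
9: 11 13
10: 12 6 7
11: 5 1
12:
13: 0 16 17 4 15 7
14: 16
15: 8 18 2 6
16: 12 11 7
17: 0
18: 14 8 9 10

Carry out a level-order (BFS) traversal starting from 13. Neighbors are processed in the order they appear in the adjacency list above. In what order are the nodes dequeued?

Visit 13; enqueue 0, 16, 17, 4, 15, 7 → queue [0, 16, 17, 4, 15, 7]
Visit 0 → queue [16, 17, 4, 15, 7]
Visit 16; enqueue 12, 11 → queue [17, 4, 15, 7, 12, 11]
Visit 17 → queue [4, 15, 7, 12, 11]
Visit 4 → queue [15, 7, 12, 11]
Visit 15; enqueue 8, 18, 2, 6 → queue [7, 12, 11, 8, 18, 2, 6]
Visit 7; enqueue 1 → queue [12, 11, 8, 18, 2, 6, 1]
Visit 12 → queue [11, 8, 18, 2, 6, 1]
Visit 11; enqueue 5 → queue [8, 18, 2, 6, 1, 5]
Visit 8 → queue [18, 2, 6, 1, 5]
Visit 18; enqueue 14, 9, 10 → queue [2, 6, 1, 5, 14, 9, 10]
Visit 2; enqueue 3 → queue [6, 1, 5, 14, 9, 10, 3]
Visit 6 → queue [1, 5, 14, 9, 10, 3]
Visit 1 → queue [5, 14, 9, 10, 3]
Visit 5 → queue [14, 9, 10, 3]
Visit 14 → queue [9, 10, 3]
Visit 9 → queue [10, 3]
Visit 10 → queue [3]
Visit 3 → queue []

13, 0, 16, 17, 4, 15, 7, 12, 11, 8, 18, 2, 6, 1, 5, 14, 9, 10, 3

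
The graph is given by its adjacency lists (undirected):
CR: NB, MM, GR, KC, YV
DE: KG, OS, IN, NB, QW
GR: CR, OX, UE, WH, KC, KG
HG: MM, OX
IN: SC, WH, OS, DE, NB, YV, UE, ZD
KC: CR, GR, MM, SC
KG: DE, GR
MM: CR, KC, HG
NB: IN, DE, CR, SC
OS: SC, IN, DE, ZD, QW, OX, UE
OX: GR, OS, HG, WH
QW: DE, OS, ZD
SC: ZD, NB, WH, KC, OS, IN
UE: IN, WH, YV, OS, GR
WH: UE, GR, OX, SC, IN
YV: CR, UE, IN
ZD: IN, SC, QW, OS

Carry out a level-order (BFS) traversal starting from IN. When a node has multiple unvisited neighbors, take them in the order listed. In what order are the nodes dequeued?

Visit IN; enqueue SC, WH, OS, DE, NB, YV, UE, ZD → queue [SC, WH, OS, DE, NB, YV, UE, ZD]
Visit SC; enqueue KC → queue [WH, OS, DE, NB, YV, UE, ZD, KC]
Visit WH; enqueue GR, OX → queue [OS, DE, NB, YV, UE, ZD, KC, GR, OX]
Visit OS; enqueue QW → queue [DE, NB, YV, UE, ZD, KC, GR, OX, QW]
Visit DE; enqueue KG → queue [NB, YV, UE, ZD, KC, GR, OX, QW, KG]
Visit NB; enqueue CR → queue [YV, UE, ZD, KC, GR, OX, QW, KG, CR]
Visit YV → queue [UE, ZD, KC, GR, OX, QW, KG, CR]
Visit UE → queue [ZD, KC, GR, OX, QW, KG, CR]
Visit ZD → queue [KC, GR, OX, QW, KG, CR]
Visit KC; enqueue MM → queue [GR, OX, QW, KG, CR, MM]
Visit GR → queue [OX, QW, KG, CR, MM]
Visit OX; enqueue HG → queue [QW, KG, CR, MM, HG]
Visit QW → queue [KG, CR, MM, HG]
Visit KG → queue [CR, MM, HG]
Visit CR → queue [MM, HG]
Visit MM → queue [HG]
Visit HG → queue []

IN, SC, WH, OS, DE, NB, YV, UE, ZD, KC, GR, OX, QW, KG, CR, MM, HG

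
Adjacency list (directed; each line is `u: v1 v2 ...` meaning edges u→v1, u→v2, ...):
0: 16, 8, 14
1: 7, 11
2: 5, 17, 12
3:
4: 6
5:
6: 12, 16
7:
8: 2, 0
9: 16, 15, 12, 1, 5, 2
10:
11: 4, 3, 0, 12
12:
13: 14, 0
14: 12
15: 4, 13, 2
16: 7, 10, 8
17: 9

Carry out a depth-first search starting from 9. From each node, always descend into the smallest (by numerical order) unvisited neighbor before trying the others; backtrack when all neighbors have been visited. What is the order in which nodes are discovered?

9, 1, 7, 11, 0, 8, 2, 5, 12, 17, 14, 16, 10, 3, 4, 6, 15, 13

Visit 9
9 → 1
1 → 7
1 → 11
11 → 0
0 → 8
8 → 2
2 → 5
2 → 12
2 → 17
0 → 14
0 → 16
16 → 10
11 → 3
11 → 4
4 → 6
9 → 15
15 → 13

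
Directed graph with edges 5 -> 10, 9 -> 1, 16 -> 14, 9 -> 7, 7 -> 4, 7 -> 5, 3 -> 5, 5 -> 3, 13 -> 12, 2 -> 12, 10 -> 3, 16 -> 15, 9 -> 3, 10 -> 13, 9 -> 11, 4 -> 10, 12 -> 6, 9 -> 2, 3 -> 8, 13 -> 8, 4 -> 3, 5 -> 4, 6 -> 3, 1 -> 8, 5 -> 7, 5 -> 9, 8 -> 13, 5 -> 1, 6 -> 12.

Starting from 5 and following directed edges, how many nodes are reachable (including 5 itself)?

BFS from 5 visits: 5, 10, 9, 7, 4, 3, 1, 13, 11, 2, 8, 12, 6
Reachable nodes: 13 of 16 total.

13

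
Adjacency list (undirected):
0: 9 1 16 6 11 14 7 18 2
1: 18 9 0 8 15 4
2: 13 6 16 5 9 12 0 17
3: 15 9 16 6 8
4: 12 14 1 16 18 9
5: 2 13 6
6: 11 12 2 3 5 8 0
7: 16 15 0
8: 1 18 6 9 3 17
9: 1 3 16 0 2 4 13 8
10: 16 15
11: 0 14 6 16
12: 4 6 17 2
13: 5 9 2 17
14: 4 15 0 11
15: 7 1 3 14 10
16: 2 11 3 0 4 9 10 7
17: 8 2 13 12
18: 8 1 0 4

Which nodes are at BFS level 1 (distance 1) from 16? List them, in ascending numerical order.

0, 2, 3, 4, 7, 9, 10, 11

Level 0: 16
Level 1: 0, 2, 3, 4, 7, 9, 10, 11
Level 2: 1, 5, 6, 8, 12, 13, 14, 15, 17, 18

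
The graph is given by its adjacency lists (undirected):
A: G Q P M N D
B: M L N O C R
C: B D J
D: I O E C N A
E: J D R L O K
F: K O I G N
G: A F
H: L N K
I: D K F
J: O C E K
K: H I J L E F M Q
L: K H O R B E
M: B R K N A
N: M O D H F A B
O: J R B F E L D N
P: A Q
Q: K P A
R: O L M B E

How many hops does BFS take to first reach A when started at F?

Level 0: F
Level 1: G, I, K, N, O
Level 2: A, B, D, E, H, J, L, M, Q, R
Level 3: C, P
A first appears at level 2.

2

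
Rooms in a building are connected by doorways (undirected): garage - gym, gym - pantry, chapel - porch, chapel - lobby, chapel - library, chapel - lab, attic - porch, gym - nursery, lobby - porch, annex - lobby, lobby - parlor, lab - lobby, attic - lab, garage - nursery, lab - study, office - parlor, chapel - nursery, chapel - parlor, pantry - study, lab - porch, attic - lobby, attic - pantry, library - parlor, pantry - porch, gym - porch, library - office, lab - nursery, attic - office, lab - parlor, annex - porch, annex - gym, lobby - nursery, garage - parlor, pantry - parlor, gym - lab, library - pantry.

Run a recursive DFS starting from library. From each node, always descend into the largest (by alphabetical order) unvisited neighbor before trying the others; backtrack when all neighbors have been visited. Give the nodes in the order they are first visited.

library → parlor → pantry → study → lab → porch → lobby → nursery → gym → garage → annex → chapel → attic → office

Visit library
library → parlor
parlor → pantry
pantry → study
study → lab
lab → porch
porch → lobby
lobby → nursery
nursery → gym
gym → garage
gym → annex
nursery → chapel
lobby → attic
attic → office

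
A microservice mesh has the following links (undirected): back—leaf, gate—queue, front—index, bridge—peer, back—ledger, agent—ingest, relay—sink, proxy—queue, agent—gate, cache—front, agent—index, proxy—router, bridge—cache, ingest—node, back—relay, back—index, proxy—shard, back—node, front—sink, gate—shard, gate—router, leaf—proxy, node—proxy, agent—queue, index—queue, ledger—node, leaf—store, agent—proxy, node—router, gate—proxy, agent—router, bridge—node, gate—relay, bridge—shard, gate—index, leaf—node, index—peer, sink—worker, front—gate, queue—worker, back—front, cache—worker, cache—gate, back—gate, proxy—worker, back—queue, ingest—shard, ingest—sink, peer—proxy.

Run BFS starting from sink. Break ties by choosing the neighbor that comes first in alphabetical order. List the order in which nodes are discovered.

sink, front, ingest, relay, worker, back, cache, gate, index, agent, node, shard, proxy, queue, leaf, ledger, bridge, router, peer, store

Visit sink; enqueue front, ingest, relay, worker → queue [front, ingest, relay, worker]
Visit front; enqueue back, cache, gate, index → queue [ingest, relay, worker, back, cache, gate, index]
Visit ingest; enqueue agent, node, shard → queue [relay, worker, back, cache, gate, index, agent, node, shard]
Visit relay → queue [worker, back, cache, gate, index, agent, node, shard]
Visit worker; enqueue proxy, queue → queue [back, cache, gate, index, agent, node, shard, proxy, queue]
Visit back; enqueue leaf, ledger → queue [cache, gate, index, agent, node, shard, proxy, queue, leaf, ledger]
Visit cache; enqueue bridge → queue [gate, index, agent, node, shard, proxy, queue, leaf, ledger, bridge]
Visit gate; enqueue router → queue [index, agent, node, shard, proxy, queue, leaf, ledger, bridge, router]
Visit index; enqueue peer → queue [agent, node, shard, proxy, queue, leaf, ledger, bridge, router, peer]
Visit agent → queue [node, shard, proxy, queue, leaf, ledger, bridge, router, peer]
Visit node → queue [shard, proxy, queue, leaf, ledger, bridge, router, peer]
Visit shard → queue [proxy, queue, leaf, ledger, bridge, router, peer]
Visit proxy → queue [queue, leaf, ledger, bridge, router, peer]
Visit queue → queue [leaf, ledger, bridge, router, peer]
Visit leaf; enqueue store → queue [ledger, bridge, router, peer, store]
Visit ledger → queue [bridge, router, peer, store]
Visit bridge → queue [router, peer, store]
Visit router → queue [peer, store]
Visit peer → queue [store]
Visit store → queue []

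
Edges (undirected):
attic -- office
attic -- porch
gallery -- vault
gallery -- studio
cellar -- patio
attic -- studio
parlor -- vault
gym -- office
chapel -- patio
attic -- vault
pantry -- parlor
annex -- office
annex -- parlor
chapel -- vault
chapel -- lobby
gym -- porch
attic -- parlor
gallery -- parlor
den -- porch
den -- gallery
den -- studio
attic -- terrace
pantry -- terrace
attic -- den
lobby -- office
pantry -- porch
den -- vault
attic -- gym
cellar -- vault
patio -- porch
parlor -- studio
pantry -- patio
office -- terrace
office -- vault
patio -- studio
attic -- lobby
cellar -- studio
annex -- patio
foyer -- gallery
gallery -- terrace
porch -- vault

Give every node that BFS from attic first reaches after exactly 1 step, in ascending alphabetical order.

Level 0: attic
Level 1: den, gym, lobby, office, parlor, porch, studio, terrace, vault
Level 2: annex, cellar, chapel, gallery, pantry, patio
Level 3: foyer

den, gym, lobby, office, parlor, porch, studio, terrace, vault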